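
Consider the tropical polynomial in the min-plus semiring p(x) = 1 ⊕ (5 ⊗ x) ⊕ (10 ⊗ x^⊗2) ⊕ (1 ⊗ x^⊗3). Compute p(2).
p(2) = 1

A tropical monomial a ⊗ x^⊗i evaluates to a + i · x. Evaluating each term at x = 2:
  Term 0 contributes 1 + 0 · 2 = 1
  Term 1 contributes 5 + 1 · 2 = 7
  Term 2 contributes 10 + 2 · 2 = 14
  Term 3 contributes 1 + 3 · 2 = 7
p(2) = ⊕ of these = min[1, 7, 14, 7] = 1.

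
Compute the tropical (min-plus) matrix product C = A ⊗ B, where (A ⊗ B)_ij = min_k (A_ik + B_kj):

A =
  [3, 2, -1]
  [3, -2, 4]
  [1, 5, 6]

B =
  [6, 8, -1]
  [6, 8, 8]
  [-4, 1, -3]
A ⊗ B =
  [-5, 0, -4]
  [0, 5, 1]
  [2, 7, 0]

Apply the min-plus product entry-by-entry:
  C[0][0] = min over k of (A[0][0] + B[0][0] = 3 + 6 = 9, A[0][1] + B[1][0] = 2 + 6 = 8, A[0][2] + B[2][0] = -1 + -4 = -5) = -5 (attained at k = 2)
  C[0][1] = min over k of (A[0][0] + B[0][1] = 3 + 8 = 11, A[0][1] + B[1][1] = 2 + 8 = 10, A[0][2] + B[2][1] = -1 + 1 = 0) = 0 (attained at k = 2)
  C[0][2] = min over k of (A[0][0] + B[0][2] = 3 + -1 = 2, A[0][1] + B[1][2] = 2 + 8 = 10, A[0][2] + B[2][2] = -1 + -3 = -4) = -4 (attained at k = 2)
  C[1][0] = min over k of (A[1][0] + B[0][0] = 3 + 6 = 9, A[1][1] + B[1][0] = -2 + 6 = 4, A[1][2] + B[2][0] = 4 + -4 = 0) = 0 (attained at k = 2)
  C[1][1] = min over k of (A[1][0] + B[0][1] = 3 + 8 = 11, A[1][1] + B[1][1] = -2 + 8 = 6, A[1][2] + B[2][1] = 4 + 1 = 5) = 5 (attained at k = 2)
  C[1][2] = min over k of (A[1][0] + B[0][2] = 3 + -1 = 2, A[1][1] + B[1][2] = -2 + 8 = 6, A[1][2] + B[2][2] = 4 + -3 = 1) = 1 (attained at k = 2)
  C[2][0] = min over k of (A[2][0] + B[0][0] = 1 + 6 = 7, A[2][1] + B[1][0] = 5 + 6 = 11, A[2][2] + B[2][0] = 6 + -4 = 2) = 2 (attained at k = 2)
  C[2][1] = min over k of (A[2][0] + B[0][1] = 1 + 8 = 9, A[2][1] + B[1][1] = 5 + 8 = 13, A[2][2] + B[2][1] = 6 + 1 = 7) = 7 (attained at k = 2)
  C[2][2] = min over k of (A[2][0] + B[0][2] = 1 + -1 = 0, A[2][1] + B[1][2] = 5 + 8 = 13, A[2][2] + B[2][2] = 6 + -3 = 3) = 0 (attained at k = 0)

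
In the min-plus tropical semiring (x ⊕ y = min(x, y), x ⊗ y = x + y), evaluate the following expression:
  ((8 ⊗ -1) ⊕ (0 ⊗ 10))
((8 ⊗ -1) ⊕ (0 ⊗ 10)) = 7

Expand innermost to outermost. Recall ⊕ takes the minimum of its arguments and ⊗ takes their sum. Working out the expression ((8 ⊗ -1) ⊕ (0 ⊗ 10)) gives 7.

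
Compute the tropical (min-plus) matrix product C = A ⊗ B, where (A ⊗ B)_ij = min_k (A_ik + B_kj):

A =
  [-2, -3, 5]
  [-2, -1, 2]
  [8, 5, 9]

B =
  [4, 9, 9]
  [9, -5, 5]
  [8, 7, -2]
A ⊗ B =
  [2, -8, 2]
  [2, -6, 0]
  [12, 0, 7]

Apply the min-plus product entry-by-entry:
  C[0][0] = min over k of (A[0][0] + B[0][0] = -2 + 4 = 2, A[0][1] + B[1][0] = -3 + 9 = 6, A[0][2] + B[2][0] = 5 + 8 = 13) = 2 (attained at k = 0)
  C[0][1] = min over k of (A[0][0] + B[0][1] = -2 + 9 = 7, A[0][1] + B[1][1] = -3 + -5 = -8, A[0][2] + B[2][1] = 5 + 7 = 12) = -8 (attained at k = 1)
  C[0][2] = min over k of (A[0][0] + B[0][2] = -2 + 9 = 7, A[0][1] + B[1][2] = -3 + 5 = 2, A[0][2] + B[2][2] = 5 + -2 = 3) = 2 (attained at k = 1)
  C[1][0] = min over k of (A[1][0] + B[0][0] = -2 + 4 = 2, A[1][1] + B[1][0] = -1 + 9 = 8, A[1][2] + B[2][0] = 2 + 8 = 10) = 2 (attained at k = 0)
  C[1][1] = min over k of (A[1][0] + B[0][1] = -2 + 9 = 7, A[1][1] + B[1][1] = -1 + -5 = -6, A[1][2] + B[2][1] = 2 + 7 = 9) = -6 (attained at k = 1)
  C[1][2] = min over k of (A[1][0] + B[0][2] = -2 + 9 = 7, A[1][1] + B[1][2] = -1 + 5 = 4, A[1][2] + B[2][2] = 2 + -2 = 0) = 0 (attained at k = 2)
  C[2][0] = min over k of (A[2][0] + B[0][0] = 8 + 4 = 12, A[2][1] + B[1][0] = 5 + 9 = 14, A[2][2] + B[2][0] = 9 + 8 = 17) = 12 (attained at k = 0)
  C[2][1] = min over k of (A[2][0] + B[0][1] = 8 + 9 = 17, A[2][1] + B[1][1] = 5 + -5 = 0, A[2][2] + B[2][1] = 9 + 7 = 16) = 0 (attained at k = 1)
  C[2][2] = min over k of (A[2][0] + B[0][2] = 8 + 9 = 17, A[2][1] + B[1][2] = 5 + 5 = 10, A[2][2] + B[2][2] = 9 + -2 = 7) = 7 (attained at k = 2)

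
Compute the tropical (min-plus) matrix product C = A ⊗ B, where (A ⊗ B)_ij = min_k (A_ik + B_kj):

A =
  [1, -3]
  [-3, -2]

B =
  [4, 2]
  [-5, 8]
A ⊗ B =
  [-8, 3]
  [-7, -1]

Apply the min-plus product entry-by-entry:
  C[0][0] = min over k of (A[0][0] + B[0][0] = 1 + 4 = 5, A[0][1] + B[1][0] = -3 + -5 = -8) = -8 (attained at k = 1)
  C[0][1] = min over k of (A[0][0] + B[0][1] = 1 + 2 = 3, A[0][1] + B[1][1] = -3 + 8 = 5) = 3 (attained at k = 0)
  C[1][0] = min over k of (A[1][0] + B[0][0] = -3 + 4 = 1, A[1][1] + B[1][0] = -2 + -5 = -7) = -7 (attained at k = 1)
  C[1][1] = min over k of (A[1][0] + B[0][1] = -3 + 2 = -1, A[1][1] + B[1][1] = -2 + 8 = 6) = -1 (attained at k = 0)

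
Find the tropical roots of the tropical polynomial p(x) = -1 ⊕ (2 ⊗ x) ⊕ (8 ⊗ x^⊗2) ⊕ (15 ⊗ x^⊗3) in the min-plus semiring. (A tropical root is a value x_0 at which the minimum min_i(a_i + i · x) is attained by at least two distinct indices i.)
Roots: {-7, -6, -3}

Each tropical root is a break point of the lower envelope of the lines y = a_i + i · x (there are 4 lines, with slopes 0, 1, ..., 3). Only the lines that attain the minimum somewhere contribute to roots; other lines are dominated. Here the surviving (envelope) indices are i = 3, i = 2, i = 1, i = 0.
Intersections between consecutive envelope lines give the roots: for adjacent envelope indices i < j the intersection is x = (a_i − a_j) / (j − i). Reading off the sorted break points: {-7, -6, -3}.
Verification: at each break x_0, at least two indices attain the minimum of min_i(a_i + i · x_0).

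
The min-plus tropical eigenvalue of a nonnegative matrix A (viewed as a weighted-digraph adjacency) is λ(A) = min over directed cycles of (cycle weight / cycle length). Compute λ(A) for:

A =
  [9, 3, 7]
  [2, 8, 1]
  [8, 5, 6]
λ(A) = 5/2

Enumerate directed cycles and compute their means (weight / length). Sample:
  cycle 0 → 0: weight = 9, length = 1, mean = 9/1 ≈ 9.000
  cycle 1 → 1: weight = 8, length = 1, mean = 8/1 ≈ 8.000
  cycle 2 → 2: weight = 6, length = 1, mean = 6/1 ≈ 6.000
  cycle 0 → 1 → 0: weight = 5, length = 2, mean = 5/2 ≈ 2.500
  cycle 0 → 2 → 0: weight = 15, length = 2, mean = 15/2 ≈ 7.500
  cycle 1 → 0 → 1: weight = 5, length = 2, mean = 5/2 ≈ 2.500
Minimum mean = 2.500, attained e.g. along the cycle 0 → 1 → 0 with weight 5 and length 2. So λ(A) = 5/2 = 5/2.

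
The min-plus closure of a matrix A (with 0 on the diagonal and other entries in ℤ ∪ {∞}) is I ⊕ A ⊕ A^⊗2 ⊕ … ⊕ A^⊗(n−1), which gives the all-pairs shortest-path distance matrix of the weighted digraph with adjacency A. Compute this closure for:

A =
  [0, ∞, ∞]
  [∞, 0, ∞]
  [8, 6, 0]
Closure =
  [0, ∞, ∞]
  [∞, 0, ∞]
  [8, 6, 0]

This is the Floyd-Warshall all-pairs shortest-path computation. For each intermediate vertex k = 0, 1, …, 2, update dist[i][j] ← min(dist[i][j], dist[i][k] + dist[k][j]). The final matrix gives, for each (i, j), the minimum total weight of any directed path from i to j (possibly empty when i = j).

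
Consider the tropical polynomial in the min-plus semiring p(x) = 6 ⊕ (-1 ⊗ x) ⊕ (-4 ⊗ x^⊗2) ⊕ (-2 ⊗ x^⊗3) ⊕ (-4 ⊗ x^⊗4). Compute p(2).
p(2) = 0

A tropical monomial a ⊗ x^⊗i evaluates to a + i · x. Evaluating each term at x = 2:
  Term 0 contributes 6 + 0 · 2 = 6
  Term 1 contributes -1 + 1 · 2 = 1
  Term 2 contributes -4 + 2 · 2 = 0
  Term 3 contributes -2 + 3 · 2 = 4
  Term 4 contributes -4 + 4 · 2 = 4
p(2) = ⊕ of these = min[6, 1, 0, 4, 4] = 0.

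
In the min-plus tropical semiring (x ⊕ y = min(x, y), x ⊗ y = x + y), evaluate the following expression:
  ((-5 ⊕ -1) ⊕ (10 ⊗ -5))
((-5 ⊕ -1) ⊕ (10 ⊗ -5)) = -5

Expand innermost to outermost. Recall ⊕ takes the minimum of its arguments and ⊗ takes their sum. Working out the expression ((-5 ⊕ -1) ⊕ (10 ⊗ -5)) gives -5.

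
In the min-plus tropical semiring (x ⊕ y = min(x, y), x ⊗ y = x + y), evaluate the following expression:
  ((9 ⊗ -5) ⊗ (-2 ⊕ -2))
((9 ⊗ -5) ⊗ (-2 ⊕ -2)) = 2

Expand innermost to outermost. Recall ⊕ takes the minimum of its arguments and ⊗ takes their sum. Working out the expression ((9 ⊗ -5) ⊗ (-2 ⊕ -2)) gives 2.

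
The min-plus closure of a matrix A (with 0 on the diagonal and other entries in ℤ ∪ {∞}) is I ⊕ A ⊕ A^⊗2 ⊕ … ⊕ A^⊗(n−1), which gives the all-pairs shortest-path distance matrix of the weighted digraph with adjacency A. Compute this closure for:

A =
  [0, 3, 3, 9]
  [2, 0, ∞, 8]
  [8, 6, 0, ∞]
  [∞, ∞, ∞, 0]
Closure =
  [0, 3, 3, 9]
  [2, 0, 5, 8]
  [8, 6, 0, 14]
  [∞, ∞, ∞, 0]

This is the Floyd-Warshall all-pairs shortest-path computation. For each intermediate vertex k = 0, 1, …, 3, update dist[i][j] ← min(dist[i][j], dist[i][k] + dist[k][j]). The final matrix gives, for each (i, j), the minimum total weight of any directed path from i to j (possibly empty when i = j).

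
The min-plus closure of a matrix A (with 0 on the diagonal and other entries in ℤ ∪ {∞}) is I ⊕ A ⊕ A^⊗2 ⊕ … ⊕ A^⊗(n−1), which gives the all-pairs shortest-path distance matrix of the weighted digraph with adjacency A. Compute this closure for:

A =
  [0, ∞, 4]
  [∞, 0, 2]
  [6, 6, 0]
Closure =
  [0, 10, 4]
  [8, 0, 2]
  [6, 6, 0]

This is the Floyd-Warshall all-pairs shortest-path computation. For each intermediate vertex k = 0, 1, …, 2, update dist[i][j] ← min(dist[i][j], dist[i][k] + dist[k][j]). The final matrix gives, for each (i, j), the minimum total weight of any directed path from i to j (possibly empty when i = j).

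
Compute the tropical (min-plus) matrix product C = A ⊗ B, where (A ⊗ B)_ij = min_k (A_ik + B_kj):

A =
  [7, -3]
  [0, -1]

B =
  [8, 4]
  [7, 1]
A ⊗ B =
  [4, -2]
  [6, 0]

Apply the min-plus product entry-by-entry:
  C[0][0] = min over k of (A[0][0] + B[0][0] = 7 + 8 = 15, A[0][1] + B[1][0] = -3 + 7 = 4) = 4 (attained at k = 1)
  C[0][1] = min over k of (A[0][0] + B[0][1] = 7 + 4 = 11, A[0][1] + B[1][1] = -3 + 1 = -2) = -2 (attained at k = 1)
  C[1][0] = min over k of (A[1][0] + B[0][0] = 0 + 8 = 8, A[1][1] + B[1][0] = -1 + 7 = 6) = 6 (attained at k = 1)
  C[1][1] = min over k of (A[1][0] + B[0][1] = 0 + 4 = 4, A[1][1] + B[1][1] = -1 + 1 = 0) = 0 (attained at k = 1)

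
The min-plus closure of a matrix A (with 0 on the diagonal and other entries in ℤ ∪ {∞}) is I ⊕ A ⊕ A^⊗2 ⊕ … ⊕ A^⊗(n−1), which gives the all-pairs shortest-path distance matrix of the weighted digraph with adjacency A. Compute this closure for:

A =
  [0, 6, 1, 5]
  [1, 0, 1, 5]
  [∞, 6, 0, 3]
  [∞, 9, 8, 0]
Closure =
  [0, 6, 1, 4]
  [1, 0, 1, 4]
  [7, 6, 0, 3]
  [10, 9, 8, 0]

This is the Floyd-Warshall all-pairs shortest-path computation. For each intermediate vertex k = 0, 1, …, 3, update dist[i][j] ← min(dist[i][j], dist[i][k] + dist[k][j]). The final matrix gives, for each (i, j), the minimum total weight of any directed path from i to j (possibly empty when i = j).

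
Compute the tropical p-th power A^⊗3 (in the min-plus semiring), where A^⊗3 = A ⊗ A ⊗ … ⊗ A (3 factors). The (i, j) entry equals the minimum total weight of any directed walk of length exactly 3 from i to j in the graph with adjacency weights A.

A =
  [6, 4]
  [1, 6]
A^⊗3 =
  [11, 9]
  [6, 11]

Each entry (A^⊗3)_ij equals the minimum over all length-3 walks i = v_0 → v_1 → … → v_3 = j of Σ_t A[v_t][v_{t+1}]. For example, for (i, j) = (0, 1) we minimise over 4 possible intermediate vertex sequences; the minimum is 9, attained along the walk 0 → 1 → 0 → 1.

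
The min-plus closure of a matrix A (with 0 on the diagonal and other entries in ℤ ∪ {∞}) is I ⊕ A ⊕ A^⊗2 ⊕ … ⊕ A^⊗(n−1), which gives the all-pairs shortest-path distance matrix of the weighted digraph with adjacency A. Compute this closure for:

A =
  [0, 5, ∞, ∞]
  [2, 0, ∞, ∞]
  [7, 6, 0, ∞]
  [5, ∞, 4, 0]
Closure =
  [0, 5, ∞, ∞]
  [2, 0, ∞, ∞]
  [7, 6, 0, ∞]
  [5, 10, 4, 0]

This is the Floyd-Warshall all-pairs shortest-path computation. For each intermediate vertex k = 0, 1, …, 3, update dist[i][j] ← min(dist[i][j], dist[i][k] + dist[k][j]). The final matrix gives, for each (i, j), the minimum total weight of any directed path from i to j (possibly empty when i = j).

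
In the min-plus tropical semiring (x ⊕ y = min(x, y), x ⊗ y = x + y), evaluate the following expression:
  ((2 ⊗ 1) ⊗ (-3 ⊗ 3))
((2 ⊗ 1) ⊗ (-3 ⊗ 3)) = 3

Expand innermost to outermost. Recall ⊕ takes the minimum of its arguments and ⊗ takes their sum. Working out the expression ((2 ⊗ 1) ⊗ (-3 ⊗ 3)) gives 3.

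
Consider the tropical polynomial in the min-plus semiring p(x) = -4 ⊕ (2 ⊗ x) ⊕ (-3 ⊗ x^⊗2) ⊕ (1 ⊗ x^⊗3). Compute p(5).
p(5) = -4

A tropical monomial a ⊗ x^⊗i evaluates to a + i · x. Evaluating each term at x = 5:
  Term 0 contributes -4 + 0 · 5 = -4
  Term 1 contributes 2 + 1 · 5 = 7
  Term 2 contributes -3 + 2 · 5 = 7
  Term 3 contributes 1 + 3 · 5 = 16
p(5) = ⊕ of these = min[-4, 7, 7, 16] = -4.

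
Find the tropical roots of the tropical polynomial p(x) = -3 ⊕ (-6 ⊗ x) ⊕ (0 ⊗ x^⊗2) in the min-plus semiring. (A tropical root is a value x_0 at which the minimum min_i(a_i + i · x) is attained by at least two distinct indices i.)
Roots: {-6, 3}

Each tropical root is a break point of the lower envelope of the lines y = a_i + i · x (there are 3 lines, with slopes 0, 1, ..., 2). Only the lines that attain the minimum somewhere contribute to roots; other lines are dominated. Here the surviving (envelope) indices are i = 2, i = 1, i = 0.
Intersections between consecutive envelope lines give the roots: for adjacent envelope indices i < j the intersection is x = (a_i − a_j) / (j − i). Reading off the sorted break points: {-6, 3}.
Verification: at each break x_0, at least two indices attain the minimum of min_i(a_i + i · x_0).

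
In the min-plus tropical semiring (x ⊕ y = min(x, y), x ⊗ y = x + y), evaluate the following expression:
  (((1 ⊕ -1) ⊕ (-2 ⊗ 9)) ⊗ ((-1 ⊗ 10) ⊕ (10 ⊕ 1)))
(((1 ⊕ -1) ⊕ (-2 ⊗ 9)) ⊗ ((-1 ⊗ 10) ⊕ (10 ⊕ 1))) = 0

Expand innermost to outermost. Recall ⊕ takes the minimum of its arguments and ⊗ takes their sum. Working out the expression (((1 ⊕ -1) ⊕ (-2 ⊗ 9)) ⊗ ((-1 ⊗ 10) ⊕ (10 ⊕ 1))) gives 0.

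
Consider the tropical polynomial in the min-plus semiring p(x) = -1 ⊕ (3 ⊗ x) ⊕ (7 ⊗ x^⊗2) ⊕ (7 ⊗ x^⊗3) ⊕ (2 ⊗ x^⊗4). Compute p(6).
p(6) = -1

A tropical monomial a ⊗ x^⊗i evaluates to a + i · x. Evaluating each term at x = 6:
  Term 0 contributes -1 + 0 · 6 = -1
  Term 1 contributes 3 + 1 · 6 = 9
  Term 2 contributes 7 + 2 · 6 = 19
  Term 3 contributes 7 + 3 · 6 = 25
  Term 4 contributes 2 + 4 · 6 = 26
p(6) = ⊕ of these = min[-1, 9, 19, 25, 26] = -1.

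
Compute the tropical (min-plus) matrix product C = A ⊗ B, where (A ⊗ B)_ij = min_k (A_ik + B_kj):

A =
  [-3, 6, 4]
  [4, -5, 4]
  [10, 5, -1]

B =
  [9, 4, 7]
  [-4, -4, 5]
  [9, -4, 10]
A ⊗ B =
  [2, 0, 4]
  [-9, -9, 0]
  [1, -5, 9]

Apply the min-plus product entry-by-entry:
  C[0][0] = min over k of (A[0][0] + B[0][0] = -3 + 9 = 6, A[0][1] + B[1][0] = 6 + -4 = 2, A[0][2] + B[2][0] = 4 + 9 = 13) = 2 (attained at k = 1)
  C[0][1] = min over k of (A[0][0] + B[0][1] = -3 + 4 = 1, A[0][1] + B[1][1] = 6 + -4 = 2, A[0][2] + B[2][1] = 4 + -4 = 0) = 0 (attained at k = 2)
  C[0][2] = min over k of (A[0][0] + B[0][2] = -3 + 7 = 4, A[0][1] + B[1][2] = 6 + 5 = 11, A[0][2] + B[2][2] = 4 + 10 = 14) = 4 (attained at k = 0)
  C[1][0] = min over k of (A[1][0] + B[0][0] = 4 + 9 = 13, A[1][1] + B[1][0] = -5 + -4 = -9, A[1][2] + B[2][0] = 4 + 9 = 13) = -9 (attained at k = 1)
  C[1][1] = min over k of (A[1][0] + B[0][1] = 4 + 4 = 8, A[1][1] + B[1][1] = -5 + -4 = -9, A[1][2] + B[2][1] = 4 + -4 = 0) = -9 (attained at k = 1)
  C[1][2] = min over k of (A[1][0] + B[0][2] = 4 + 7 = 11, A[1][1] + B[1][2] = -5 + 5 = 0, A[1][2] + B[2][2] = 4 + 10 = 14) = 0 (attained at k = 1)
  C[2][0] = min over k of (A[2][0] + B[0][0] = 10 + 9 = 19, A[2][1] + B[1][0] = 5 + -4 = 1, A[2][2] + B[2][0] = -1 + 9 = 8) = 1 (attained at k = 1)
  C[2][1] = min over k of (A[2][0] + B[0][1] = 10 + 4 = 14, A[2][1] + B[1][1] = 5 + -4 = 1, A[2][2] + B[2][1] = -1 + -4 = -5) = -5 (attained at k = 2)
  C[2][2] = min over k of (A[2][0] + B[0][2] = 10 + 7 = 17, A[2][1] + B[1][2] = 5 + 5 = 10, A[2][2] + B[2][2] = -1 + 10 = 9) = 9 (attained at k = 2)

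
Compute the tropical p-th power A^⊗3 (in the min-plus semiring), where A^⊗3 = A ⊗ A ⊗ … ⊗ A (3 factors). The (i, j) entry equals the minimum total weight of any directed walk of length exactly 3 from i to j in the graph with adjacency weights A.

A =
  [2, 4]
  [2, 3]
A^⊗3 =
  [6, 8]
  [6, 8]

Each entry (A^⊗3)_ij equals the minimum over all length-3 walks i = v_0 → v_1 → … → v_3 = j of Σ_t A[v_t][v_{t+1}]. For example, for (i, j) = (0, 1) we minimise over 4 possible intermediate vertex sequences; the minimum is 8, attained along the walk 0 → 0 → 0 → 1.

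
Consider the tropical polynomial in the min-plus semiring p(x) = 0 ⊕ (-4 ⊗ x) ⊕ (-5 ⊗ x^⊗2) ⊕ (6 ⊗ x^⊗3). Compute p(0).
p(0) = -5

A tropical monomial a ⊗ x^⊗i evaluates to a + i · x. Evaluating each term at x = 0:
  Term 0 contributes 0 + 0 · 0 = 0
  Term 1 contributes -4 + 1 · 0 = -4
  Term 2 contributes -5 + 2 · 0 = -5
  Term 3 contributes 6 + 3 · 0 = 6
p(0) = ⊕ of these = min[0, -4, -5, 6] = -5.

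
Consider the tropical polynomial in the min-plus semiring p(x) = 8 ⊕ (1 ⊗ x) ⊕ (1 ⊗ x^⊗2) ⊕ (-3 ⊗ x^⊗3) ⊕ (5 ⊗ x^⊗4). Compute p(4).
p(4) = 5

A tropical monomial a ⊗ x^⊗i evaluates to a + i · x. Evaluating each term at x = 4:
  Term 0 contributes 8 + 0 · 4 = 8
  Term 1 contributes 1 + 1 · 4 = 5
  Term 2 contributes 1 + 2 · 4 = 9
  Term 3 contributes -3 + 3 · 4 = 9
  Term 4 contributes 5 + 4 · 4 = 21
p(4) = ⊕ of these = min[8, 5, 9, 9, 21] = 5.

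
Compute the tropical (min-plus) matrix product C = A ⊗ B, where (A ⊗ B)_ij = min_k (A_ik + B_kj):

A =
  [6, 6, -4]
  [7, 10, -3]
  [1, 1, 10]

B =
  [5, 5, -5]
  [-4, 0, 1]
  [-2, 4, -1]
A ⊗ B =
  [-6, 0, -5]
  [-5, 1, -4]
  [-3, 1, -4]

Apply the min-plus product entry-by-entry:
  C[0][0] = min over k of (A[0][0] + B[0][0] = 6 + 5 = 11, A[0][1] + B[1][0] = 6 + -4 = 2, A[0][2] + B[2][0] = -4 + -2 = -6) = -6 (attained at k = 2)
  C[0][1] = min over k of (A[0][0] + B[0][1] = 6 + 5 = 11, A[0][1] + B[1][1] = 6 + 0 = 6, A[0][2] + B[2][1] = -4 + 4 = 0) = 0 (attained at k = 2)
  C[0][2] = min over k of (A[0][0] + B[0][2] = 6 + -5 = 1, A[0][1] + B[1][2] = 6 + 1 = 7, A[0][2] + B[2][2] = -4 + -1 = -5) = -5 (attained at k = 2)
  C[1][0] = min over k of (A[1][0] + B[0][0] = 7 + 5 = 12, A[1][1] + B[1][0] = 10 + -4 = 6, A[1][2] + B[2][0] = -3 + -2 = -5) = -5 (attained at k = 2)
  C[1][1] = min over k of (A[1][0] + B[0][1] = 7 + 5 = 12, A[1][1] + B[1][1] = 10 + 0 = 10, A[1][2] + B[2][1] = -3 + 4 = 1) = 1 (attained at k = 2)
  C[1][2] = min over k of (A[1][0] + B[0][2] = 7 + -5 = 2, A[1][1] + B[1][2] = 10 + 1 = 11, A[1][2] + B[2][2] = -3 + -1 = -4) = -4 (attained at k = 2)
  C[2][0] = min over k of (A[2][0] + B[0][0] = 1 + 5 = 6, A[2][1] + B[1][0] = 1 + -4 = -3, A[2][2] + B[2][0] = 10 + -2 = 8) = -3 (attained at k = 1)
  C[2][1] = min over k of (A[2][0] + B[0][1] = 1 + 5 = 6, A[2][1] + B[1][1] = 1 + 0 = 1, A[2][2] + B[2][1] = 10 + 4 = 14) = 1 (attained at k = 1)
  C[2][2] = min over k of (A[2][0] + B[0][2] = 1 + -5 = -4, A[2][1] + B[1][2] = 1 + 1 = 2, A[2][2] + B[2][2] = 10 + -1 = 9) = -4 (attained at k = 0)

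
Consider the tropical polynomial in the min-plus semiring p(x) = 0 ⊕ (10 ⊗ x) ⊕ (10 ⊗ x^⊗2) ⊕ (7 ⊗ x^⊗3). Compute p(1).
p(1) = 0

A tropical monomial a ⊗ x^⊗i evaluates to a + i · x. Evaluating each term at x = 1:
  Term 0 contributes 0 + 0 · 1 = 0
  Term 1 contributes 10 + 1 · 1 = 11
  Term 2 contributes 10 + 2 · 1 = 12
  Term 3 contributes 7 + 3 · 1 = 10
p(1) = ⊕ of these = min[0, 11, 12, 10] = 0.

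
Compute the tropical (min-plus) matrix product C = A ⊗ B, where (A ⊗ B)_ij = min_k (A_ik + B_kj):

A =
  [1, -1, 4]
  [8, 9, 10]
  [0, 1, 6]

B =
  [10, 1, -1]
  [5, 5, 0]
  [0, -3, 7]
A ⊗ B =
  [4, 1, -1]
  [10, 7, 7]
  [6, 1, -1]

Apply the min-plus product entry-by-entry:
  C[0][0] = min over k of (A[0][0] + B[0][0] = 1 + 10 = 11, A[0][1] + B[1][0] = -1 + 5 = 4, A[0][2] + B[2][0] = 4 + 0 = 4) = 4 (attained at k = 1)
  C[0][1] = min over k of (A[0][0] + B[0][1] = 1 + 1 = 2, A[0][1] + B[1][1] = -1 + 5 = 4, A[0][2] + B[2][1] = 4 + -3 = 1) = 1 (attained at k = 2)
  C[0][2] = min over k of (A[0][0] + B[0][2] = 1 + -1 = 0, A[0][1] + B[1][2] = -1 + 0 = -1, A[0][2] + B[2][2] = 4 + 7 = 11) = -1 (attained at k = 1)
  C[1][0] = min over k of (A[1][0] + B[0][0] = 8 + 10 = 18, A[1][1] + B[1][0] = 9 + 5 = 14, A[1][2] + B[2][0] = 10 + 0 = 10) = 10 (attained at k = 2)
  C[1][1] = min over k of (A[1][0] + B[0][1] = 8 + 1 = 9, A[1][1] + B[1][1] = 9 + 5 = 14, A[1][2] + B[2][1] = 10 + -3 = 7) = 7 (attained at k = 2)
  C[1][2] = min over k of (A[1][0] + B[0][2] = 8 + -1 = 7, A[1][1] + B[1][2] = 9 + 0 = 9, A[1][2] + B[2][2] = 10 + 7 = 17) = 7 (attained at k = 0)
  C[2][0] = min over k of (A[2][0] + B[0][0] = 0 + 10 = 10, A[2][1] + B[1][0] = 1 + 5 = 6, A[2][2] + B[2][0] = 6 + 0 = 6) = 6 (attained at k = 1)
  C[2][1] = min over k of (A[2][0] + B[0][1] = 0 + 1 = 1, A[2][1] + B[1][1] = 1 + 5 = 6, A[2][2] + B[2][1] = 6 + -3 = 3) = 1 (attained at k = 0)
  C[2][2] = min over k of (A[2][0] + B[0][2] = 0 + -1 = -1, A[2][1] + B[1][2] = 1 + 0 = 1, A[2][2] + B[2][2] = 6 + 7 = 13) = -1 (attained at k = 0)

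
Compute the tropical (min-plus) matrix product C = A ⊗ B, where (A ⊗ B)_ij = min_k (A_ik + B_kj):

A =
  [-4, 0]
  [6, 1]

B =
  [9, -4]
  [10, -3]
A ⊗ B =
  [5, -8]
  [11, -2]

Apply the min-plus product entry-by-entry:
  C[0][0] = min over k of (A[0][0] + B[0][0] = -4 + 9 = 5, A[0][1] + B[1][0] = 0 + 10 = 10) = 5 (attained at k = 0)
  C[0][1] = min over k of (A[0][0] + B[0][1] = -4 + -4 = -8, A[0][1] + B[1][1] = 0 + -3 = -3) = -8 (attained at k = 0)
  C[1][0] = min over k of (A[1][0] + B[0][0] = 6 + 9 = 15, A[1][1] + B[1][0] = 1 + 10 = 11) = 11 (attained at k = 1)
  C[1][1] = min over k of (A[1][0] + B[0][1] = 6 + -4 = 2, A[1][1] + B[1][1] = 1 + -3 = -2) = -2 (attained at k = 1)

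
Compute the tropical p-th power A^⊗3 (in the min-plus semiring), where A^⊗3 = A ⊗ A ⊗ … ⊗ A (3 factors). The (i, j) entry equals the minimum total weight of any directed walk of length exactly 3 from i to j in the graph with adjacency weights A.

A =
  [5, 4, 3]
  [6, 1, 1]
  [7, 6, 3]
A^⊗3 =
  [11, 6, 6]
  [8, 3, 3]
  [13, 8, 8]

Each entry (A^⊗3)_ij equals the minimum over all length-3 walks i = v_0 → v_1 → … → v_3 = j of Σ_t A[v_t][v_{t+1}]. For example, for (i, j) = (0, 2) we minimise over 9 possible intermediate vertex sequences; the minimum is 6, attained along the walk 0 → 1 → 1 → 2.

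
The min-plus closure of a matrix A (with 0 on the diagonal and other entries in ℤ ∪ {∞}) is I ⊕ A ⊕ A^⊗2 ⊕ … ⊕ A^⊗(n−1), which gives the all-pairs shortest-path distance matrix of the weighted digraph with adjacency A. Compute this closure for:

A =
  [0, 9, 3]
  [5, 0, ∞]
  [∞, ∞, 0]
Closure =
  [0, 9, 3]
  [5, 0, 8]
  [∞, ∞, 0]

This is the Floyd-Warshall all-pairs shortest-path computation. For each intermediate vertex k = 0, 1, …, 2, update dist[i][j] ← min(dist[i][j], dist[i][k] + dist[k][j]). The final matrix gives, for each (i, j), the minimum total weight of any directed path from i to j (possibly empty when i = j).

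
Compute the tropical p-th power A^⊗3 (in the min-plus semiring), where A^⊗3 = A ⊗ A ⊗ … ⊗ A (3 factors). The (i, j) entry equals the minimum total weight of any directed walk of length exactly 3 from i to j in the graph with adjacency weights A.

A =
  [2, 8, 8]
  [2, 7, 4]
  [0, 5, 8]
A^⊗3 =
  [6, 12, 12]
  [6, 12, 12]
  [4, 10, 10]

Each entry (A^⊗3)_ij equals the minimum over all length-3 walks i = v_0 → v_1 → … → v_3 = j of Σ_t A[v_t][v_{t+1}]. For example, for (i, j) = (0, 2) we minimise over 9 possible intermediate vertex sequences; the minimum is 12, attained along the walk 0 → 0 → 0 → 2.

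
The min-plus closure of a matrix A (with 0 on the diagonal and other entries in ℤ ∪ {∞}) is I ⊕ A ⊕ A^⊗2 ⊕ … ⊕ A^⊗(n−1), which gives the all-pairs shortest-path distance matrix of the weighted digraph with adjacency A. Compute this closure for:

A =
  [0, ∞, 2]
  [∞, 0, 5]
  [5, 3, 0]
Closure =
  [0, 5, 2]
  [10, 0, 5]
  [5, 3, 0]

This is the Floyd-Warshall all-pairs shortest-path computation. For each intermediate vertex k = 0, 1, …, 2, update dist[i][j] ← min(dist[i][j], dist[i][k] + dist[k][j]). The final matrix gives, for each (i, j), the minimum total weight of any directed path from i to j (possibly empty when i = j).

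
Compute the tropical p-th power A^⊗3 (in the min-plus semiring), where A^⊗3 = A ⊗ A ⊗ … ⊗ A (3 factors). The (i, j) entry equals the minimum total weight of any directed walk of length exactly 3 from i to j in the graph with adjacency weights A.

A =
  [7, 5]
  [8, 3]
A^⊗3 =
  [16, 11]
  [14, 9]

Each entry (A^⊗3)_ij equals the minimum over all length-3 walks i = v_0 → v_1 → … → v_3 = j of Σ_t A[v_t][v_{t+1}]. For example, for (i, j) = (0, 1) we minimise over 4 possible intermediate vertex sequences; the minimum is 11, attained along the walk 0 → 1 → 1 → 1.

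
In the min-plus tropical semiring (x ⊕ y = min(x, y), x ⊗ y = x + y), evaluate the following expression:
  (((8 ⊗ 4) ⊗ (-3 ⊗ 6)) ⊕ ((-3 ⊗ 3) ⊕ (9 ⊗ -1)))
(((8 ⊗ 4) ⊗ (-3 ⊗ 6)) ⊕ ((-3 ⊗ 3) ⊕ (9 ⊗ -1))) = 0

Expand innermost to outermost. Recall ⊕ takes the minimum of its arguments and ⊗ takes their sum. Working out the expression (((8 ⊗ 4) ⊗ (-3 ⊗ 6)) ⊕ ((-3 ⊗ 3) ⊕ (9 ⊗ -1))) gives 0.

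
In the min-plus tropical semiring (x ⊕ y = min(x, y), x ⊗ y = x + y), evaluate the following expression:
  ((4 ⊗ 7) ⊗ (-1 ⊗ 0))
((4 ⊗ 7) ⊗ (-1 ⊗ 0)) = 10

Expand innermost to outermost. Recall ⊕ takes the minimum of its arguments and ⊗ takes their sum. Working out the expression ((4 ⊗ 7) ⊗ (-1 ⊗ 0)) gives 10.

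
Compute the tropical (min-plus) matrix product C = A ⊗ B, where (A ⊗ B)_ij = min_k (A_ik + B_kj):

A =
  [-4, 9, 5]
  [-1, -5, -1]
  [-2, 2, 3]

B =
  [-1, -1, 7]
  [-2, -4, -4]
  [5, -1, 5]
A ⊗ B =
  [-5, -5, 3]
  [-7, -9, -9]
  [-3, -3, -2]

Apply the min-plus product entry-by-entry:
  C[0][0] = min over k of (A[0][0] + B[0][0] = -4 + -1 = -5, A[0][1] + B[1][0] = 9 + -2 = 7, A[0][2] + B[2][0] = 5 + 5 = 10) = -5 (attained at k = 0)
  C[0][1] = min over k of (A[0][0] + B[0][1] = -4 + -1 = -5, A[0][1] + B[1][1] = 9 + -4 = 5, A[0][2] + B[2][1] = 5 + -1 = 4) = -5 (attained at k = 0)
  C[0][2] = min over k of (A[0][0] + B[0][2] = -4 + 7 = 3, A[0][1] + B[1][2] = 9 + -4 = 5, A[0][2] + B[2][2] = 5 + 5 = 10) = 3 (attained at k = 0)
  C[1][0] = min over k of (A[1][0] + B[0][0] = -1 + -1 = -2, A[1][1] + B[1][0] = -5 + -2 = -7, A[1][2] + B[2][0] = -1 + 5 = 4) = -7 (attained at k = 1)
  C[1][1] = min over k of (A[1][0] + B[0][1] = -1 + -1 = -2, A[1][1] + B[1][1] = -5 + -4 = -9, A[1][2] + B[2][1] = -1 + -1 = -2) = -9 (attained at k = 1)
  C[1][2] = min over k of (A[1][0] + B[0][2] = -1 + 7 = 6, A[1][1] + B[1][2] = -5 + -4 = -9, A[1][2] + B[2][2] = -1 + 5 = 4) = -9 (attained at k = 1)
  C[2][0] = min over k of (A[2][0] + B[0][0] = -2 + -1 = -3, A[2][1] + B[1][0] = 2 + -2 = 0, A[2][2] + B[2][0] = 3 + 5 = 8) = -3 (attained at k = 0)
  C[2][1] = min over k of (A[2][0] + B[0][1] = -2 + -1 = -3, A[2][1] + B[1][1] = 2 + -4 = -2, A[2][2] + B[2][1] = 3 + -1 = 2) = -3 (attained at k = 0)
  C[2][2] = min over k of (A[2][0] + B[0][2] = -2 + 7 = 5, A[2][1] + B[1][2] = 2 + -4 = -2, A[2][2] + B[2][2] = 3 + 5 = 8) = -2 (attained at k = 1)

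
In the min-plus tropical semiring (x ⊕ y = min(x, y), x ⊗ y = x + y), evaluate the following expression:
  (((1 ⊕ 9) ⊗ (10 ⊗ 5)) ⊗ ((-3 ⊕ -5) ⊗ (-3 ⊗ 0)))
(((1 ⊕ 9) ⊗ (10 ⊗ 5)) ⊗ ((-3 ⊕ -5) ⊗ (-3 ⊗ 0))) = 8

Expand innermost to outermost. Recall ⊕ takes the minimum of its arguments and ⊗ takes their sum. Working out the expression (((1 ⊕ 9) ⊗ (10 ⊗ 5)) ⊗ ((-3 ⊕ -5) ⊗ (-3 ⊗ 0))) gives 8.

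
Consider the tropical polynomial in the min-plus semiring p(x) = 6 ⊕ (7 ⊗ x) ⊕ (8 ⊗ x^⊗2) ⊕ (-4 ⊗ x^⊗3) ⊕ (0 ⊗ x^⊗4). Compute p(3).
p(3) = 5

A tropical monomial a ⊗ x^⊗i evaluates to a + i · x. Evaluating each term at x = 3:
  Term 0 contributes 6 + 0 · 3 = 6
  Term 1 contributes 7 + 1 · 3 = 10
  Term 2 contributes 8 + 2 · 3 = 14
  Term 3 contributes -4 + 3 · 3 = 5
  Term 4 contributes 0 + 4 · 3 = 12
p(3) = ⊕ of these = min[6, 10, 14, 5, 12] = 5.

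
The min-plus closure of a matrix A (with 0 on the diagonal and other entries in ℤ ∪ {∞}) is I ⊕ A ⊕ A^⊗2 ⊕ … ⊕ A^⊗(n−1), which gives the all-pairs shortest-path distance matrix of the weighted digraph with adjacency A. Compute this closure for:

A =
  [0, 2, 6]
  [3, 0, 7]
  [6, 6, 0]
Closure =
  [0, 2, 6]
  [3, 0, 7]
  [6, 6, 0]

This is the Floyd-Warshall all-pairs shortest-path computation. For each intermediate vertex k = 0, 1, …, 2, update dist[i][j] ← min(dist[i][j], dist[i][k] + dist[k][j]). The final matrix gives, for each (i, j), the minimum total weight of any directed path from i to j (possibly empty when i = j).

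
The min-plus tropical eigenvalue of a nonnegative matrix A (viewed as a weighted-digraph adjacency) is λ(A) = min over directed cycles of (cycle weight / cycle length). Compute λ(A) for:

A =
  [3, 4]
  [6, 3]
λ(A) = 3

Enumerate directed cycles and compute their means (weight / length). Sample:
  cycle 0 → 0: weight = 3, length = 1, mean = 3/1 ≈ 3.000
  cycle 1 → 1: weight = 3, length = 1, mean = 3/1 ≈ 3.000
  cycle 0 → 1 → 0: weight = 10, length = 2, mean = 10/2 ≈ 5.000
  cycle 1 → 0 → 1: weight = 10, length = 2, mean = 10/2 ≈ 5.000
Minimum mean = 3.000, attained e.g. along the cycle 0 → 0 with weight 3 and length 1. So λ(A) = 3/1 = 3.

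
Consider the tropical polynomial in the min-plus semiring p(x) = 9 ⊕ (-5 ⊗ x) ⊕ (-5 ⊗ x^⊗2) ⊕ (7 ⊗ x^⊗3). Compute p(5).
p(5) = 0

A tropical monomial a ⊗ x^⊗i evaluates to a + i · x. Evaluating each term at x = 5:
  Term 0 contributes 9 + 0 · 5 = 9
  Term 1 contributes -5 + 1 · 5 = 0
  Term 2 contributes -5 + 2 · 5 = 5
  Term 3 contributes 7 + 3 · 5 = 22
p(5) = ⊕ of these = min[9, 0, 5, 22] = 0.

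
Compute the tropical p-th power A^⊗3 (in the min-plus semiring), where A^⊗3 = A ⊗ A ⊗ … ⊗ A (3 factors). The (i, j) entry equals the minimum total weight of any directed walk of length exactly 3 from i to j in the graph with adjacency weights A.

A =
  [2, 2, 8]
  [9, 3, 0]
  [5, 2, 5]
A^⊗3 =
  [6, 4, 4]
  [7, 5, 2]
  [7, 4, 5]

Each entry (A^⊗3)_ij equals the minimum over all length-3 walks i = v_0 → v_1 → … → v_3 = j of Σ_t A[v_t][v_{t+1}]. For example, for (i, j) = (0, 2) we minimise over 9 possible intermediate vertex sequences; the minimum is 4, attained along the walk 0 → 0 → 1 → 2.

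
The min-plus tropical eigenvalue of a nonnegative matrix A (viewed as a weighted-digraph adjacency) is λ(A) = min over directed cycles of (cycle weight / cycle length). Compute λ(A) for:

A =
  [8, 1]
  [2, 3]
λ(A) = 3/2

Enumerate directed cycles and compute their means (weight / length). Sample:
  cycle 0 → 0: weight = 8, length = 1, mean = 8/1 ≈ 8.000
  cycle 1 → 1: weight = 3, length = 1, mean = 3/1 ≈ 3.000
  cycle 0 → 1 → 0: weight = 3, length = 2, mean = 3/2 ≈ 1.500
  cycle 1 → 0 → 1: weight = 3, length = 2, mean = 3/2 ≈ 1.500
Minimum mean = 1.500, attained e.g. along the cycle 0 → 1 → 0 with weight 3 and length 2. So λ(A) = 3/2 = 3/2.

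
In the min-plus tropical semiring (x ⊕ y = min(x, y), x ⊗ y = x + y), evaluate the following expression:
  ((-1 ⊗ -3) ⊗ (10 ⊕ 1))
((-1 ⊗ -3) ⊗ (10 ⊕ 1)) = -3

Expand innermost to outermost. Recall ⊕ takes the minimum of its arguments and ⊗ takes their sum. Working out the expression ((-1 ⊗ -3) ⊗ (10 ⊕ 1)) gives -3.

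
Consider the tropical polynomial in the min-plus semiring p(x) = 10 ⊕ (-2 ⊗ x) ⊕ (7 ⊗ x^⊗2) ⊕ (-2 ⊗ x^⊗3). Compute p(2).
p(2) = 0

A tropical monomial a ⊗ x^⊗i evaluates to a + i · x. Evaluating each term at x = 2:
  Term 0 contributes 10 + 0 · 2 = 10
  Term 1 contributes -2 + 1 · 2 = 0
  Term 2 contributes 7 + 2 · 2 = 11
  Term 3 contributes -2 + 3 · 2 = 4
p(2) = ⊕ of these = min[10, 0, 11, 4] = 0.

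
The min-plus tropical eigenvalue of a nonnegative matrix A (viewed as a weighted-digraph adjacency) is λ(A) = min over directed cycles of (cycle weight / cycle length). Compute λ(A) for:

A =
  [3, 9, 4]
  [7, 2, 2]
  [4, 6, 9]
λ(A) = 2

Enumerate directed cycles and compute their means (weight / length). Sample:
  cycle 0 → 0: weight = 3, length = 1, mean = 3/1 ≈ 3.000
  cycle 1 → 1: weight = 2, length = 1, mean = 2/1 ≈ 2.000
  cycle 2 → 2: weight = 9, length = 1, mean = 9/1 ≈ 9.000
  cycle 0 → 1 → 0: weight = 16, length = 2, mean = 16/2 ≈ 8.000
  cycle 0 → 2 → 0: weight = 8, length = 2, mean = 8/2 ≈ 4.000
  cycle 1 → 0 → 1: weight = 16, length = 2, mean = 16/2 ≈ 8.000
Minimum mean = 2.000, attained e.g. along the cycle 1 → 1 with weight 2 and length 1. So λ(A) = 2/1 = 2.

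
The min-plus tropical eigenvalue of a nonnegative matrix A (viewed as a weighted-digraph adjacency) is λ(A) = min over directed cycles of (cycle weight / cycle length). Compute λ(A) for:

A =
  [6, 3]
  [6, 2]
λ(A) = 2

Enumerate directed cycles and compute their means (weight / length). Sample:
  cycle 0 → 0: weight = 6, length = 1, mean = 6/1 ≈ 6.000
  cycle 1 → 1: weight = 2, length = 1, mean = 2/1 ≈ 2.000
  cycle 0 → 1 → 0: weight = 9, length = 2, mean = 9/2 ≈ 4.500
  cycle 1 → 0 → 1: weight = 9, length = 2, mean = 9/2 ≈ 4.500
Minimum mean = 2.000, attained e.g. along the cycle 1 → 1 with weight 2 and length 1. So λ(A) = 2/1 = 2.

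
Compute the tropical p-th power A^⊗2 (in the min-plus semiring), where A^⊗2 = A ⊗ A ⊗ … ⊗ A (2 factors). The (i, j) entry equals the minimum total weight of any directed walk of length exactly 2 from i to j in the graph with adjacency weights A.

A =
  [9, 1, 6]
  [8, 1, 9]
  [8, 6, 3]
A^⊗2 =
  [9, 2, 9]
  [9, 2, 10]
  [11, 7, 6]

Each entry (A^⊗2)_ij equals the minimum over all length-2 walks i = v_0 → v_1 → … → v_2 = j of Σ_t A[v_t][v_{t+1}]. For example, for (i, j) = (0, 2) we minimise over 3 possible intermediate vertex sequences; the minimum is 9, attained along the walk 0 → 2 → 2.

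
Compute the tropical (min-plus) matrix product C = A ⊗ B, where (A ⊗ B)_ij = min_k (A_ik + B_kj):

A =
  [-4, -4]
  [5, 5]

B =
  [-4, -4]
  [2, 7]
A ⊗ B =
  [-8, -8]
  [1, 1]

Apply the min-plus product entry-by-entry:
  C[0][0] = min over k of (A[0][0] + B[0][0] = -4 + -4 = -8, A[0][1] + B[1][0] = -4 + 2 = -2) = -8 (attained at k = 0)
  C[0][1] = min over k of (A[0][0] + B[0][1] = -4 + -4 = -8, A[0][1] + B[1][1] = -4 + 7 = 3) = -8 (attained at k = 0)
  C[1][0] = min over k of (A[1][0] + B[0][0] = 5 + -4 = 1, A[1][1] + B[1][0] = 5 + 2 = 7) = 1 (attained at k = 0)
  C[1][1] = min over k of (A[1][0] + B[0][1] = 5 + -4 = 1, A[1][1] + B[1][1] = 5 + 7 = 12) = 1 (attained at k = 0)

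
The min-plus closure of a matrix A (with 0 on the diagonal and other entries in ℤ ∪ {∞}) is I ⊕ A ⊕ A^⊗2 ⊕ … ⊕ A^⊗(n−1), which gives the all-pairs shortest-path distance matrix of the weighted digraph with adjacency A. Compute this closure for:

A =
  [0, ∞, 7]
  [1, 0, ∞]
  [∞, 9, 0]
Closure =
  [0, 16, 7]
  [1, 0, 8]
  [10, 9, 0]

This is the Floyd-Warshall all-pairs shortest-path computation. For each intermediate vertex k = 0, 1, …, 2, update dist[i][j] ← min(dist[i][j], dist[i][k] + dist[k][j]). The final matrix gives, for each (i, j), the minimum total weight of any directed path from i to j (possibly empty when i = j).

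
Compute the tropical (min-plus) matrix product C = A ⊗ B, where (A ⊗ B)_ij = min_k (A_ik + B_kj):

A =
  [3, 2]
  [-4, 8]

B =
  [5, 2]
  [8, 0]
A ⊗ B =
  [8, 2]
  [1, -2]

Apply the min-plus product entry-by-entry:
  C[0][0] = min over k of (A[0][0] + B[0][0] = 3 + 5 = 8, A[0][1] + B[1][0] = 2 + 8 = 10) = 8 (attained at k = 0)
  C[0][1] = min over k of (A[0][0] + B[0][1] = 3 + 2 = 5, A[0][1] + B[1][1] = 2 + 0 = 2) = 2 (attained at k = 1)
  C[1][0] = min over k of (A[1][0] + B[0][0] = -4 + 5 = 1, A[1][1] + B[1][0] = 8 + 8 = 16) = 1 (attained at k = 0)
  C[1][1] = min over k of (A[1][0] + B[0][1] = -4 + 2 = -2, A[1][1] + B[1][1] = 8 + 0 = 8) = -2 (attained at k = 0)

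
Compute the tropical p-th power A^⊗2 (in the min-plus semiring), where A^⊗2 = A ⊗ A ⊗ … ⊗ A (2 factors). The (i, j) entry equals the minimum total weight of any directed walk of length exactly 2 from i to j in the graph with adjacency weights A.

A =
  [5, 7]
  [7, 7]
A^⊗2 =
  [10, 12]
  [12, 14]

Each entry (A^⊗2)_ij equals the minimum over all length-2 walks i = v_0 → v_1 → … → v_2 = j of Σ_t A[v_t][v_{t+1}]. For example, for (i, j) = (0, 1) we minimise over 2 possible intermediate vertex sequences; the minimum is 12, attained along the walk 0 → 0 → 1.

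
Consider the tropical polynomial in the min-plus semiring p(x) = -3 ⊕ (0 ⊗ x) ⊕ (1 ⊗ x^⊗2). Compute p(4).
p(4) = -3

A tropical monomial a ⊗ x^⊗i evaluates to a + i · x. Evaluating each term at x = 4:
  Term 0 contributes -3 + 0 · 4 = -3
  Term 1 contributes 0 + 1 · 4 = 4
  Term 2 contributes 1 + 2 · 4 = 9
p(4) = ⊕ of these = min[-3, 4, 9] = -3.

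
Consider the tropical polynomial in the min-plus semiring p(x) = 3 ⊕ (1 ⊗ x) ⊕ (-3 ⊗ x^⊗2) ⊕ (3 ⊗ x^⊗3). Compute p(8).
p(8) = 3

A tropical monomial a ⊗ x^⊗i evaluates to a + i · x. Evaluating each term at x = 8:
  Term 0 contributes 3 + 0 · 8 = 3
  Term 1 contributes 1 + 1 · 8 = 9
  Term 2 contributes -3 + 2 · 8 = 13
  Term 3 contributes 3 + 3 · 8 = 27
p(8) = ⊕ of these = min[3, 9, 13, 27] = 3.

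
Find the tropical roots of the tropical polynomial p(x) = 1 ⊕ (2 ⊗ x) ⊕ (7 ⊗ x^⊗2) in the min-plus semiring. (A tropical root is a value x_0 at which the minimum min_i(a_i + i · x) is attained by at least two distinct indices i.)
Roots: {-5, -1}

Each tropical root is a break point of the lower envelope of the lines y = a_i + i · x (there are 3 lines, with slopes 0, 1, ..., 2). Only the lines that attain the minimum somewhere contribute to roots; other lines are dominated. Here the surviving (envelope) indices are i = 2, i = 1, i = 0.
Intersections between consecutive envelope lines give the roots: for adjacent envelope indices i < j the intersection is x = (a_i − a_j) / (j − i). Reading off the sorted break points: {-5, -1}.
Verification: at each break x_0, at least two indices attain the minimum of min_i(a_i + i · x_0).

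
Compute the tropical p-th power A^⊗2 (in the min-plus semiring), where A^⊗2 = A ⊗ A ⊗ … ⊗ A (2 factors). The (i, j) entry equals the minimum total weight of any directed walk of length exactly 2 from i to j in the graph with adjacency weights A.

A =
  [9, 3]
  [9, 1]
A^⊗2 =
  [12, 4]
  [10, 2]

Each entry (A^⊗2)_ij equals the minimum over all length-2 walks i = v_0 → v_1 → … → v_2 = j of Σ_t A[v_t][v_{t+1}]. For example, for (i, j) = (0, 1) we minimise over 2 possible intermediate vertex sequences; the minimum is 4, attained along the walk 0 → 1 → 1.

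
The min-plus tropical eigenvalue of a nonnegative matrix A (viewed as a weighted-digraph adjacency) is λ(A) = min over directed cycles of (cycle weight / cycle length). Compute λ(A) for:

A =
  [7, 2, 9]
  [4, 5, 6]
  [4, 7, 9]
λ(A) = 3

Enumerate directed cycles and compute their means (weight / length). Sample:
  cycle 0 → 0: weight = 7, length = 1, mean = 7/1 ≈ 7.000
  cycle 1 → 1: weight = 5, length = 1, mean = 5/1 ≈ 5.000
  cycle 2 → 2: weight = 9, length = 1, mean = 9/1 ≈ 9.000
  cycle 0 → 1 → 0: weight = 6, length = 2, mean = 6/2 ≈ 3.000
  cycle 0 → 2 → 0: weight = 13, length = 2, mean = 13/2 ≈ 6.500
  cycle 1 → 0 → 1: weight = 6, length = 2, mean = 6/2 ≈ 3.000
Minimum mean = 3.000, attained e.g. along the cycle 0 → 1 → 0 with weight 6 and length 2. So λ(A) = 6/2 = 3.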